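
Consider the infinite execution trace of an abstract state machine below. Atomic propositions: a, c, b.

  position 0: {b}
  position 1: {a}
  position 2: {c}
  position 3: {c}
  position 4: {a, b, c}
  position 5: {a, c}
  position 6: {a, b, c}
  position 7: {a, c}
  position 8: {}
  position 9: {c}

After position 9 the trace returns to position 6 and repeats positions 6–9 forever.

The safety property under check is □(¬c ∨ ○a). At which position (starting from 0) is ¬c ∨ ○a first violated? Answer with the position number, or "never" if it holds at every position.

Check ¬c ∨ ○a at each position in order: 0 ✓, 1 ✓.
At position 2 the labels are {c} and the next position 3 has {c}, so ¬c ∨ ○a is false there. This is the first violation.

2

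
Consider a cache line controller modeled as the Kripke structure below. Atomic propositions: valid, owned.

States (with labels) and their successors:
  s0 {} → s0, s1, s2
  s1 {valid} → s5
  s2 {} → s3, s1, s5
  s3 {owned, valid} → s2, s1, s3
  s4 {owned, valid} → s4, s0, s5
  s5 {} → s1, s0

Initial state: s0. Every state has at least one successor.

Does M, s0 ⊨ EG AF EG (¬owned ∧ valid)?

States satisfying AF EG (¬owned ∧ valid): ∅.
States satisfying EG AF EG (¬owned ∧ valid): ∅.
No suitable path/successor from s0 witnesses the formula.
s0 ∉ Sat(EG AF EG (¬owned ∧ valid)).

Violated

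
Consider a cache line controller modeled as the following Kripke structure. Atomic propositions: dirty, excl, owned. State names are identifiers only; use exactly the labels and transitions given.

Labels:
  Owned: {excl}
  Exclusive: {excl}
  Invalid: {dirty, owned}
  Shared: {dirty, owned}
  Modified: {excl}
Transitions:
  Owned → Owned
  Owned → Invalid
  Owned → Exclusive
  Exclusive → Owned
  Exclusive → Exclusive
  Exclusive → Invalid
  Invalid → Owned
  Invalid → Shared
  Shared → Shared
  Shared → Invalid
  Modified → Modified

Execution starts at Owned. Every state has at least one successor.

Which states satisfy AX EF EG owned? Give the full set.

{Owned, Exclusive, Invalid, Shared}

States satisfying EF EG owned: {Owned, Exclusive, Invalid, Shared}.
States satisfying AX EF EG owned: {Owned, Exclusive, Invalid, Shared}.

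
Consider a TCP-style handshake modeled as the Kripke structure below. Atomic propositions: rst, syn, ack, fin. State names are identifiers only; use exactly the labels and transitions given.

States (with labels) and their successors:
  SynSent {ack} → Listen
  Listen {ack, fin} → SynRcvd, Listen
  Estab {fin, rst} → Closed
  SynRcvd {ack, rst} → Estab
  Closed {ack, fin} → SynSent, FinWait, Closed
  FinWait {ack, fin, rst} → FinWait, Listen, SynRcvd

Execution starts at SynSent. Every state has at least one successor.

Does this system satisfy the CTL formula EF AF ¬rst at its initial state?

Holds

States satisfying AF ¬rst: {SynSent, Listen, Estab, SynRcvd, Closed}.
States satisfying EF AF ¬rst: {SynSent, Listen, Estab, SynRcvd, Closed, FinWait}.
Some path from SynSent reaches a state where AF ¬rst holds.
SynSent ∈ Sat(EF AF ¬rst).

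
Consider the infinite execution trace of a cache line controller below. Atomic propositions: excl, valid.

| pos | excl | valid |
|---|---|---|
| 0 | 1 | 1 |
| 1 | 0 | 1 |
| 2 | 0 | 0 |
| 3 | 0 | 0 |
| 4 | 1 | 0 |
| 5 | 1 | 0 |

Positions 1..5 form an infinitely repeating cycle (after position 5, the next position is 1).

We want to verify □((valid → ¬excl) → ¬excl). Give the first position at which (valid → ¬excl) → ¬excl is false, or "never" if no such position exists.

Check (valid → ¬excl) → ¬excl at each position in order: 0 ✓, 1 ✓, 2 ✓, 3 ✓.
At position 4 the labels are {excl}, so (valid → ¬excl) → ¬excl is false there. This is the first violation.

4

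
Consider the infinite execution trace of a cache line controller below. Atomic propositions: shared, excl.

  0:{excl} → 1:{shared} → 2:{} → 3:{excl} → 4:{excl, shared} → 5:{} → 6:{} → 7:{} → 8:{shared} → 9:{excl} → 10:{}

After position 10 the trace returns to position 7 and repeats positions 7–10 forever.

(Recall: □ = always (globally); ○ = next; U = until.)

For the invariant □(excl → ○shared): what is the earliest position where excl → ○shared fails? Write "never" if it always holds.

Check excl → ○shared at each position in order: 0 ✓, 1 ✓, 2 ✓, 3 ✓.
At position 4 the labels are {excl, shared} and the next position 5 has {}, so excl → ○shared is false there. This is the first violation.

4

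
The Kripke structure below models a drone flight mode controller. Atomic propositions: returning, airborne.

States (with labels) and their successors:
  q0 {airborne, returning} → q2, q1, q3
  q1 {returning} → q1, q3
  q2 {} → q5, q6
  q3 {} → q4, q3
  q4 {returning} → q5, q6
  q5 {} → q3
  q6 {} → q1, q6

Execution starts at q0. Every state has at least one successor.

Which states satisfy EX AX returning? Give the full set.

States satisfying AX returning: ∅.
States satisfying EX AX returning: ∅.

none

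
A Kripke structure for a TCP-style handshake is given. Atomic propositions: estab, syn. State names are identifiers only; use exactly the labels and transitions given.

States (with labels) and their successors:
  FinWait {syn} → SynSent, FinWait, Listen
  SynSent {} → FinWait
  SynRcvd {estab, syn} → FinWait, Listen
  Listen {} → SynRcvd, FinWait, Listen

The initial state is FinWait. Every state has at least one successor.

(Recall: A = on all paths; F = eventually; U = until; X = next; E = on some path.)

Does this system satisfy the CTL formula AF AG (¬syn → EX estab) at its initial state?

States satisfying AG (¬syn → EX estab): ∅.
States satisfying AF AG (¬syn → EX estab): ∅.
There is a path from FinWait along which AG (¬syn → EX estab) never holds.
FinWait ∉ Sat(AF AG (¬syn → EX estab)).

Does not hold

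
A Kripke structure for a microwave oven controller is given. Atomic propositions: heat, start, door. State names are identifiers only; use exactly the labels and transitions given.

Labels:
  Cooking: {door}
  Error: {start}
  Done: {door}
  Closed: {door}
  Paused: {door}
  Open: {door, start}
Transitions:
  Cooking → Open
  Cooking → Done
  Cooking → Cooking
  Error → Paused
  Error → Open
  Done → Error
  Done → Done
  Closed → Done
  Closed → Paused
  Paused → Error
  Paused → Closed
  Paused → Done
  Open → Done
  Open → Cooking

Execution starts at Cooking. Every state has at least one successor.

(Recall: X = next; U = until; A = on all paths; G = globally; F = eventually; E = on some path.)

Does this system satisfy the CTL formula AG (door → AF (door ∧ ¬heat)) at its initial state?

Holds

States satisfying door → AF (door ∧ ¬heat): {Cooking, Error, Done, Closed, Paused, Open}.
States satisfying AG (door → AF (door ∧ ¬heat)): {Cooking, Error, Done, Closed, Paused, Open}.
Every state reachable from Cooking satisfies door → AF (door ∧ ¬heat).
Cooking ∈ Sat(AG (door → AF (door ∧ ¬heat))).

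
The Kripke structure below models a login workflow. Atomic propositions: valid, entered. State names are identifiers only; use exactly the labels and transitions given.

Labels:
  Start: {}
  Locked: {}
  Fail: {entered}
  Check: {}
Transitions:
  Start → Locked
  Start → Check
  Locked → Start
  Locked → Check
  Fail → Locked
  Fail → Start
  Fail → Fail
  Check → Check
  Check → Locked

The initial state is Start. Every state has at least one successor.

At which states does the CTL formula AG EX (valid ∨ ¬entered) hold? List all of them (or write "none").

States satisfying EX (valid ∨ ¬entered): {Start, Locked, Fail, Check}.
States satisfying AG EX (valid ∨ ¬entered): {Start, Locked, Fail, Check}.

{Start, Locked, Fail, Check}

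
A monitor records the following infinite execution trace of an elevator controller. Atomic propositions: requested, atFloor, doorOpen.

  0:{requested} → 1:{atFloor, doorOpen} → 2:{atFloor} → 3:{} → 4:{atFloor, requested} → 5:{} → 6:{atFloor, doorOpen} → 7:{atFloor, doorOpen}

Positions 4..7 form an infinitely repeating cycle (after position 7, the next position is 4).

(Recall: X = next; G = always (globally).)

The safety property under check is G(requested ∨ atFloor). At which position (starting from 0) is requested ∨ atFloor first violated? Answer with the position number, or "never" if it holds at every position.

3

Check requested ∨ atFloor at each position in order: 0 ✓, 1 ✓, 2 ✓.
At position 3 the labels are {}, so requested ∨ atFloor is false there. This is the first violation.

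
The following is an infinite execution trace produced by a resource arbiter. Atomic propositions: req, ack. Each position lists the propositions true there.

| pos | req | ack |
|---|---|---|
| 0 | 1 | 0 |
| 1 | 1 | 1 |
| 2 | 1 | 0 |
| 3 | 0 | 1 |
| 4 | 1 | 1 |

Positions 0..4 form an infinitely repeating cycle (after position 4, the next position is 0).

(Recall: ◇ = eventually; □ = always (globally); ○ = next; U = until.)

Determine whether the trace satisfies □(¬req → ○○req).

Satisfied

¬req → ○○req holds at every position 0..4, and those are all positions ever visited, so □(¬req → ○○req) holds.
Positions where ¬req holds: 3.
Check ○○req at each: 3→ok.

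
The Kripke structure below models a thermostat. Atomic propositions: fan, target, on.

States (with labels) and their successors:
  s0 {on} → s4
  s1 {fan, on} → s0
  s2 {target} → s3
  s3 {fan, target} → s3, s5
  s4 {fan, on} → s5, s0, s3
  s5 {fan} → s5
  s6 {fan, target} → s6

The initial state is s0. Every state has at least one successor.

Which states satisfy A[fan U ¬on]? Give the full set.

{s2, s3, s5, s6}

States satisfying fan: {s1, s3, s4, s5, s6}.
States satisfying ¬on: {s2, s3, s5, s6}.
States satisfying A[fan U ¬on]: {s2, s3, s5, s6}.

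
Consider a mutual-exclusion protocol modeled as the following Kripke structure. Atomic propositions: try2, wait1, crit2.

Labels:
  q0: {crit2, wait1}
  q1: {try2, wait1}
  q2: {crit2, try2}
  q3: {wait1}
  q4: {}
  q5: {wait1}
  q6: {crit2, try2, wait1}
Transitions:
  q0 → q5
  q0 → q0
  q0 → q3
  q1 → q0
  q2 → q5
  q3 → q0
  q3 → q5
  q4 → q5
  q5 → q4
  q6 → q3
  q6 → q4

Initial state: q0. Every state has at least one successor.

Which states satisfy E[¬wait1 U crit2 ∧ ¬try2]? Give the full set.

{q0}

States satisfying ¬wait1: {q2, q4}.
States satisfying crit2 ∧ ¬try2: {q0}.
States satisfying E[¬wait1 U crit2 ∧ ¬try2]: {q0}.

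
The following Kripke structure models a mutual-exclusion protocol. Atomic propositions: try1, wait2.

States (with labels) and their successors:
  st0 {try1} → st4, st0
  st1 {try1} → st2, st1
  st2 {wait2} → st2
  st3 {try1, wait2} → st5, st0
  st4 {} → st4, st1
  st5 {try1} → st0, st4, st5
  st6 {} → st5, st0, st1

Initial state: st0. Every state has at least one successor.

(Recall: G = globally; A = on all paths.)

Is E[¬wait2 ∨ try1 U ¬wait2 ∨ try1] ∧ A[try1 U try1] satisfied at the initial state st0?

Holds

States satisfying ¬wait2 ∨ try1: {st0, st1, st3, st4, st5, st6}.
States satisfying E[¬wait2 ∨ try1 U ¬wait2 ∨ try1]: {st0, st1, st3, st4, st5, st6}.
States satisfying try1: {st0, st1, st3, st5}.
States satisfying A[try1 U try1]: {st0, st1, st3, st5}.
States satisfying E[¬wait2 ∨ try1 U ¬wait2 ∨ try1] ∧ A[try1 U try1]: {st0, st1, st3, st5}.
st0 ∈ Sat(E[¬wait2 ∨ try1 U ¬wait2 ∨ try1] ∧ A[try1 U try1]).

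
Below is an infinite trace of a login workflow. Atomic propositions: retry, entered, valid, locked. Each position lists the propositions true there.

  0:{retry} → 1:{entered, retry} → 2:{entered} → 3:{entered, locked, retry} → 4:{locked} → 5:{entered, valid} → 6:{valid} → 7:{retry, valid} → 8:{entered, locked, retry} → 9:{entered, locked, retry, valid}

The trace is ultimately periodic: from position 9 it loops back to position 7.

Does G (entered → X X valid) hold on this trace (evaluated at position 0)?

Violated

entered → X X valid must hold at every position from 0 onward. It fails at position 1, so G (entered → X X valid) is false.
Positions where entered holds: 1, 2, 3, 5, 8, 9.
Check X X valid at each: 1→fails, 2→fails, 3→ok, 5→ok, 8→ok, 9→fails.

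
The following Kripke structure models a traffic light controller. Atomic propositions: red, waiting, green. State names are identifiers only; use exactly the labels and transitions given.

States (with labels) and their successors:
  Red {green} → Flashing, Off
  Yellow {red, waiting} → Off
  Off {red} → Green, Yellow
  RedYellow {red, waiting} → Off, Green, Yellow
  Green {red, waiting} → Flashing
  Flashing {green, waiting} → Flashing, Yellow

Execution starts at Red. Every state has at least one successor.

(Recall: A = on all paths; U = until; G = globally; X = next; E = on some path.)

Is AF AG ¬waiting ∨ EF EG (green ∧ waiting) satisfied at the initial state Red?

Holds

States satisfying AG ¬waiting: ∅.
States satisfying AF AG ¬waiting: ∅.
States satisfying EG (green ∧ waiting): {Flashing}.
States satisfying EF EG (green ∧ waiting): {Red, Yellow, Off, RedYellow, Green, Flashing}.
States satisfying AF AG ¬waiting ∨ EF EG (green ∧ waiting): {Red, Yellow, Off, RedYellow, Green, Flashing}.
Red ∈ Sat(AF AG ¬waiting ∨ EF EG (green ∧ waiting)).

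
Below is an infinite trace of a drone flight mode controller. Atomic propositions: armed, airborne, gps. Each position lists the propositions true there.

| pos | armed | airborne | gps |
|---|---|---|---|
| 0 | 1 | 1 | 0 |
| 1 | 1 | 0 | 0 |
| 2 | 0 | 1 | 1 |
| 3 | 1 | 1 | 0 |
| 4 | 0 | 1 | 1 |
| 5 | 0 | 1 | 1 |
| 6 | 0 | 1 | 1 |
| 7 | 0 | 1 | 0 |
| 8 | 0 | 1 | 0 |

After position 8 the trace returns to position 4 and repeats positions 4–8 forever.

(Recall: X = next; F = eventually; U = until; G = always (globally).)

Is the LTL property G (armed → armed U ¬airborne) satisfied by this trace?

armed → armed U ¬airborne must hold at every position from 0 onward. It fails at position 3, so G (armed → armed U ¬airborne) is false.
Positions where armed holds: 0, 1, 3.
Check armed U ¬airborne at each: 0→ok, 1→ok, 3→fails.

Violated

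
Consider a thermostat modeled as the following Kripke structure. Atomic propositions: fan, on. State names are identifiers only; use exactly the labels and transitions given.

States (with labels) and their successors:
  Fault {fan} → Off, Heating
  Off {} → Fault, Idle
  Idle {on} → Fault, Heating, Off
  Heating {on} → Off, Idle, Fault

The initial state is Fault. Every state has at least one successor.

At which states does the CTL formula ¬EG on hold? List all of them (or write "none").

States satisfying on: {Idle, Heating}.
States satisfying EG on: {Idle, Heating}.
States satisfying ¬EG on: {Fault, Off}.

{Fault, Off}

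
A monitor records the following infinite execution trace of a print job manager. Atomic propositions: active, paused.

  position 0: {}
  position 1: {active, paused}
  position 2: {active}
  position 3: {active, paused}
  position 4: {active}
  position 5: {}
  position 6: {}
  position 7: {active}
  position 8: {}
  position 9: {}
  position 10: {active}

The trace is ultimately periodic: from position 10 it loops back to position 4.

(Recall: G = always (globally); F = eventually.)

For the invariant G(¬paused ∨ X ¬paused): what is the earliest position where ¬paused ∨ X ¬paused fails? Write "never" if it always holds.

¬paused ∨ X ¬paused holds at every position 0..10, and those are all the positions the trace ever visits, so the invariant G(¬paused ∨ X ¬paused) is never violated.

never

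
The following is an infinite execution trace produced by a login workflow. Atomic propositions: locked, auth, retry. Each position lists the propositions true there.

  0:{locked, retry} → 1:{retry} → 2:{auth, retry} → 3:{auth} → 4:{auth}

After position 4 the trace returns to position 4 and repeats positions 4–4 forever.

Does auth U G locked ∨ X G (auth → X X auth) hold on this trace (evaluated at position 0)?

Holds

Walking from position 0: at position 0, G locked has not yet held and auth fails, so auth U G locked is false.
The position after 0 is 1; G (auth → X X auth) is true there.
At position 0: auth U G locked is false; X G (auth → X X auth) is true; so auth U G locked ∨ X G (auth → X X auth) is true.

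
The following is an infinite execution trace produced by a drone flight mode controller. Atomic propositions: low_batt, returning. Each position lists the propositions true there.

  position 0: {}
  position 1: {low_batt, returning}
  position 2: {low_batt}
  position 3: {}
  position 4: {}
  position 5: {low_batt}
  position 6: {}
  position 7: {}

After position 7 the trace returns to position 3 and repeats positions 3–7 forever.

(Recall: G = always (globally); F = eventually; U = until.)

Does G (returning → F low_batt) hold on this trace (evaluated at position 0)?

returning → F low_batt holds at every position 0..7, and those are all positions ever visited, so G (returning → F low_batt) holds.
Positions where returning holds: 1.
Check F low_batt at each: 1→ok.

Holds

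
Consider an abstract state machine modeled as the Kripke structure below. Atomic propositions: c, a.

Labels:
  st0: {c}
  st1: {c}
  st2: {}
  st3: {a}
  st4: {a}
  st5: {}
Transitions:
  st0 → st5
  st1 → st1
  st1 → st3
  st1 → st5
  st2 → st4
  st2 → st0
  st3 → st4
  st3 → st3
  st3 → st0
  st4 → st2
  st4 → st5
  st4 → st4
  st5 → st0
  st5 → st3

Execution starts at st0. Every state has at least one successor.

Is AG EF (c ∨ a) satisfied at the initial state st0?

Satisfied

States satisfying EF (c ∨ a): {st0, st1, st2, st3, st4, st5}.
States satisfying AG EF (c ∨ a): {st0, st1, st2, st3, st4, st5}.
Every state reachable from st0 satisfies EF (c ∨ a).
st0 ∈ Sat(AG EF (c ∨ a)).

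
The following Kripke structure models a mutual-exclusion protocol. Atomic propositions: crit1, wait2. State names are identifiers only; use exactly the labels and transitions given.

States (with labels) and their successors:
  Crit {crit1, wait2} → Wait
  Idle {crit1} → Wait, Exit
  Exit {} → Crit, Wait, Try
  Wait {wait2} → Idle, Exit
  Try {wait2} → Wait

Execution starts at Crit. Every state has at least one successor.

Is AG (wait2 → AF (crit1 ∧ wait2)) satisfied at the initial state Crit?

No

States satisfying wait2 → AF (crit1 ∧ wait2): {Crit, Idle, Exit}.
States satisfying AG (wait2 → AF (crit1 ∧ wait2)): ∅.
Try is reachable from Crit and violates wait2 → AF (crit1 ∧ wait2), so AG fails at Crit.
Crit ∉ Sat(AG (wait2 → AF (crit1 ∧ wait2))).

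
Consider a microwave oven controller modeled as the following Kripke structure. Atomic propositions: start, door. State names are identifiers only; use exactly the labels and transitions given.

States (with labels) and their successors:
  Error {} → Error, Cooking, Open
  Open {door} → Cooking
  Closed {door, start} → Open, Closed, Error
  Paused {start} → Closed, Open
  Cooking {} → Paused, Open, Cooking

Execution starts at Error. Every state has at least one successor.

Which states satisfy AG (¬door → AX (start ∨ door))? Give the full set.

States satisfying ¬door → AX (start ∨ door): {Open, Closed, Paused}.
States satisfying AG (¬door → AX (start ∨ door)): ∅.

none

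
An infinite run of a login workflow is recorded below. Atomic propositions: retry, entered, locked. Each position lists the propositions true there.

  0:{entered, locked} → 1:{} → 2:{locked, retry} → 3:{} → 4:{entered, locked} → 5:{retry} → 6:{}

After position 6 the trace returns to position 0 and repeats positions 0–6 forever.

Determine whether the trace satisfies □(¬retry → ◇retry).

Satisfied

¬retry → ◇retry holds at every position 0..6, and those are all positions ever visited, so □(¬retry → ◇retry) holds.
Positions where ¬retry holds: 0, 1, 3, 4, 6.
Check ◇retry at each: 0→ok, 1→ok, 3→ok, 4→ok, 6→ok.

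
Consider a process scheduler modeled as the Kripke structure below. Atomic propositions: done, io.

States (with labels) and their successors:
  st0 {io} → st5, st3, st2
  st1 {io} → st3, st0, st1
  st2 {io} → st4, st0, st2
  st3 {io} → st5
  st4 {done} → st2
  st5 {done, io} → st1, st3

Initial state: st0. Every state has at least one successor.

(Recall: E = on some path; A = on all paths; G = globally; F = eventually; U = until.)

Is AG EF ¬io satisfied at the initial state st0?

States satisfying EF ¬io: {st0, st1, st2, st3, st4, st5}.
States satisfying AG EF ¬io: {st0, st1, st2, st3, st4, st5}.
Every state reachable from st0 satisfies EF ¬io.
st0 ∈ Sat(AG EF ¬io).

Holds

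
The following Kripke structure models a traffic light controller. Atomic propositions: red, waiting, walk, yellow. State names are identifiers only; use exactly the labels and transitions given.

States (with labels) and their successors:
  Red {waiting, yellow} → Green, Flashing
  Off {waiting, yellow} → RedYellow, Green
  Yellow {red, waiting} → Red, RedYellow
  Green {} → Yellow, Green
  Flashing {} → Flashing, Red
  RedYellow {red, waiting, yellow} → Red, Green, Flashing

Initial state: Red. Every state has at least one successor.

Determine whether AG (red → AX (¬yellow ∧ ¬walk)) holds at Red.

States satisfying red → AX (¬yellow ∧ ¬walk): {Red, Off, Green, Flashing}.
States satisfying AG (red → AX (¬yellow ∧ ¬walk)): ∅.
RedYellow is reachable from Red and violates red → AX (¬yellow ∧ ¬walk), so AG fails at Red.
Red ∉ Sat(AG (red → AX (¬yellow ∧ ¬walk))).

Violated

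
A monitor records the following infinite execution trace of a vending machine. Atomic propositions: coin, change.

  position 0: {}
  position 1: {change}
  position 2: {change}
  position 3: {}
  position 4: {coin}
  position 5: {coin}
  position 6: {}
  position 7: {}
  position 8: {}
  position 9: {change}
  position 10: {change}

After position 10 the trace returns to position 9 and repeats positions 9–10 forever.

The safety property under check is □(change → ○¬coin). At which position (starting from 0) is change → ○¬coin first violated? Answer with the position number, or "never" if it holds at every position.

change → ○¬coin holds at every position 0..10, and those are all the positions the trace ever visits, so the invariant □(change → ○¬coin) is never violated.

never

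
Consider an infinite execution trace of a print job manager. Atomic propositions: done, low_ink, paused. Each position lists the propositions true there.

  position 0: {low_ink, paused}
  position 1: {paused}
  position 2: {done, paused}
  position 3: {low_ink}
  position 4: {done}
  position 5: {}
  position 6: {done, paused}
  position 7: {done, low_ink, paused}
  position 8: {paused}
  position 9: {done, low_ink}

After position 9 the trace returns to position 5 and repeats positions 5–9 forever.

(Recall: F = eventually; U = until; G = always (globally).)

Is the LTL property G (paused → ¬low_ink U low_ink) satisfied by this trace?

Yes

paused → ¬low_ink U low_ink holds at every position 0..9, and those are all positions ever visited, so G (paused → ¬low_ink U low_ink) holds.
Positions where paused holds: 0, 1, 2, 6, 7, 8.
Check ¬low_ink U low_ink at each: 0→ok, 1→ok, 2→ok, 6→ok, 7→ok, 8→ok.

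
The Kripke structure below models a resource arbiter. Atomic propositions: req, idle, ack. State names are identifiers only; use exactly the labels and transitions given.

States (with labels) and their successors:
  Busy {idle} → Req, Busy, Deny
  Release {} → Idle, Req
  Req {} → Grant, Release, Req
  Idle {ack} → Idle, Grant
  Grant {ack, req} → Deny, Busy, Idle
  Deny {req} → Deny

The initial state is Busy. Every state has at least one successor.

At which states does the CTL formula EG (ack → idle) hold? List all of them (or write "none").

{Busy, Release, Req, Deny}

States satisfying ack → idle: {Busy, Release, Req, Deny}.
States satisfying EG (ack → idle): {Busy, Release, Req, Deny}.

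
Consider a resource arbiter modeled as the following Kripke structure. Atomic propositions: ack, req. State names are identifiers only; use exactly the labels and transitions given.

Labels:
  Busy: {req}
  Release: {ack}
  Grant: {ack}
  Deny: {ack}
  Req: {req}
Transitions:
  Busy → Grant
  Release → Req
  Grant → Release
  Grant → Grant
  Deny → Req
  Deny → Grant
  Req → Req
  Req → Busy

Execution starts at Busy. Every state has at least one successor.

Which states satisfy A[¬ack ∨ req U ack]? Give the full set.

States satisfying ¬ack ∨ req: {Busy, Req}.
States satisfying ack: {Release, Grant, Deny}.
States satisfying A[¬ack ∨ req U ack]: {Busy, Release, Grant, Deny}.

{Busy, Release, Grant, Deny}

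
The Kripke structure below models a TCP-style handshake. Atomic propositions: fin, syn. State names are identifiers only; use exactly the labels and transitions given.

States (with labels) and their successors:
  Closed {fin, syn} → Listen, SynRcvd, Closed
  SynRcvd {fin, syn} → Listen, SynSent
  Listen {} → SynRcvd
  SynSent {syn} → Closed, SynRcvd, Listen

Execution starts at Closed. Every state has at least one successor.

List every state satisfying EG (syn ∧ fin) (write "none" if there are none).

{Closed}

States satisfying syn ∧ fin: {Closed, SynRcvd}.
States satisfying EG (syn ∧ fin): {Closed}.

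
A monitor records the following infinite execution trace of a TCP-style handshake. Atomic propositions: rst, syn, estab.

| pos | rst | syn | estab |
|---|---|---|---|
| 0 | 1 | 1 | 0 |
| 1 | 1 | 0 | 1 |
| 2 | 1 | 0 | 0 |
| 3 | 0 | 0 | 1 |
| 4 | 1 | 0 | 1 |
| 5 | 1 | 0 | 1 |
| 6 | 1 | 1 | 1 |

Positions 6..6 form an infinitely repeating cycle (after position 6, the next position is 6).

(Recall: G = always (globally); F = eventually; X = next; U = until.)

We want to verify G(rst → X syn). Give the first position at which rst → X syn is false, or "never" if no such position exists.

0

At position 0 the labels are {rst, syn} and the next position 1 has {estab, rst}, so rst → X syn is false there. This is the first violation.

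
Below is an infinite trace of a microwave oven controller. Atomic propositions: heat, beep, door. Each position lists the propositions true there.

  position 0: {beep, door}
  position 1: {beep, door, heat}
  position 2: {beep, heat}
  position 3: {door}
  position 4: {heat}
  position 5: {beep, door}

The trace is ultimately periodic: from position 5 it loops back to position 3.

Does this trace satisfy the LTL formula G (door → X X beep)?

No

door → X X beep must hold at every position from 0 onward. It fails at position 1, so G (door → X X beep) is false.
Positions where door holds: 0, 1, 3, 5.
Check X X beep at each: 0→ok, 1→fails, 3→ok, 5→fails.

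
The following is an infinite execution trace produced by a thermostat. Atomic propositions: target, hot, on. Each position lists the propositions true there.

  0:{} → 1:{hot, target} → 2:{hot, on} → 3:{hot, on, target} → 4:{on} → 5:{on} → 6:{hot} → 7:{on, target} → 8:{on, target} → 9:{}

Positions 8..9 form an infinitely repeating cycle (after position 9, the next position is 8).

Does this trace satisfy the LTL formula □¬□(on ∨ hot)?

¬□(on ∨ hot) holds at every position 0..9, and those are all positions ever visited, so □¬□(on ∨ hot) holds.

Satisfied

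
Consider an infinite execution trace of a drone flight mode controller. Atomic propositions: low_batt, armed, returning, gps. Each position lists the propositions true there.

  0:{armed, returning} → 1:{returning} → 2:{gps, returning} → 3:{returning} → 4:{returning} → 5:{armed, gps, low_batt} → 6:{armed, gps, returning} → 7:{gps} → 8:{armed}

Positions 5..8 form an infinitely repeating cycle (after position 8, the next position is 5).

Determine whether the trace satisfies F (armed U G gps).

Does not hold

armed U G gps is false at every position 0..8, so it never becomes true and F (armed U G gps) fails.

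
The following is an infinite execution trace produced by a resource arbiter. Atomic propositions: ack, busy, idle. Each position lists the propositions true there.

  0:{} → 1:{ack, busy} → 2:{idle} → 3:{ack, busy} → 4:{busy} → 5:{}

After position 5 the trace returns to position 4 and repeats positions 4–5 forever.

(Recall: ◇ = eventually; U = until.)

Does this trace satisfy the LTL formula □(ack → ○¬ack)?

ack → ○¬ack holds at every position 0..5, and those are all positions ever visited, so □(ack → ○¬ack) holds.
Positions where ack holds: 1, 3.
Check ○¬ack at each: 1→ok, 3→ok.

Holds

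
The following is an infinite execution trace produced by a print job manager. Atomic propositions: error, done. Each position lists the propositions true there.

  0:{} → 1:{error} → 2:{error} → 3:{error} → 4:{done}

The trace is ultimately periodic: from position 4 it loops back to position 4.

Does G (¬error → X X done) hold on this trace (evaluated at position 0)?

¬error → X X done must hold at every position from 0 onward. It fails at position 0, so G (¬error → X X done) is false.
Positions where ¬error holds: 0, 4.
Check X X done at each: 0→fails, 4→ok.

Violated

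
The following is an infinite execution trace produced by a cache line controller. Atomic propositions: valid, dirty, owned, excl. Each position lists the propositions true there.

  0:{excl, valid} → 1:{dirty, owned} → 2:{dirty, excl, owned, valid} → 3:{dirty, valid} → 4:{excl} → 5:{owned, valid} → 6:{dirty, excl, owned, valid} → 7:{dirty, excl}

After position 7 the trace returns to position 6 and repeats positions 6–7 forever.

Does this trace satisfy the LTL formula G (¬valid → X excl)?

¬valid → X excl must hold at every position from 0 onward. It fails at position 4, so G (¬valid → X excl) is false.
Positions where ¬valid holds: 1, 4, 7.
Check X excl at each: 1→ok, 4→fails, 7→ok.

Does not hold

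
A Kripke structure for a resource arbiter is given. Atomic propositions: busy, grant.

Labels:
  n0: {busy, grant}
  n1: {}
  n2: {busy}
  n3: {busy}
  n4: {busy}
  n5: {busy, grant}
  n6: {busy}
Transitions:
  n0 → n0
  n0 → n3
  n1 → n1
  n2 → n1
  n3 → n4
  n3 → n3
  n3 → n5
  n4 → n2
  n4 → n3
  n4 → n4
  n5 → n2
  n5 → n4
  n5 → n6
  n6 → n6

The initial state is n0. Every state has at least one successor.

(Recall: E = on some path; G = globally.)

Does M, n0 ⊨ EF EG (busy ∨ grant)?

States satisfying EG (busy ∨ grant): {n0, n3, n4, n5, n6}.
States satisfying EF EG (busy ∨ grant): {n0, n3, n4, n5, n6}.
Some path from n0 reaches a state where EG (busy ∨ grant) holds.
n0 ∈ Sat(EF EG (busy ∨ grant)).

Yes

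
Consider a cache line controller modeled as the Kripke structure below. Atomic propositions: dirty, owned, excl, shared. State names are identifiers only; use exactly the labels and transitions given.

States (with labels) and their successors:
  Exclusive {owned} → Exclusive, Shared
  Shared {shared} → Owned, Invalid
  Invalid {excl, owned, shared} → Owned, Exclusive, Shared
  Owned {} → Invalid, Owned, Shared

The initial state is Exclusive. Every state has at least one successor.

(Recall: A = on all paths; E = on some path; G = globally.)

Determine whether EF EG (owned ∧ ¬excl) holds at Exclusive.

States satisfying EG (owned ∧ ¬excl): {Exclusive}.
States satisfying EF EG (owned ∧ ¬excl): {Exclusive, Shared, Invalid, Owned}.
Some path from Exclusive reaches a state where EG (owned ∧ ¬excl) holds.
Exclusive ∈ Sat(EF EG (owned ∧ ¬excl)).

Holds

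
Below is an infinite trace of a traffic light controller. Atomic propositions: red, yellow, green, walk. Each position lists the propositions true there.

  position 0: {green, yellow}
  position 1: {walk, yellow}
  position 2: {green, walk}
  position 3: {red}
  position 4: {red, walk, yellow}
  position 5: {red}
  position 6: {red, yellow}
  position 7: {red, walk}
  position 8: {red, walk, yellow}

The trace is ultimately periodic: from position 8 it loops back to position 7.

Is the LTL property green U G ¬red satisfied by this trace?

Walking from position 0: at position 1, G ¬red has not yet held and green fails, so green U G ¬red is false.

Does not hold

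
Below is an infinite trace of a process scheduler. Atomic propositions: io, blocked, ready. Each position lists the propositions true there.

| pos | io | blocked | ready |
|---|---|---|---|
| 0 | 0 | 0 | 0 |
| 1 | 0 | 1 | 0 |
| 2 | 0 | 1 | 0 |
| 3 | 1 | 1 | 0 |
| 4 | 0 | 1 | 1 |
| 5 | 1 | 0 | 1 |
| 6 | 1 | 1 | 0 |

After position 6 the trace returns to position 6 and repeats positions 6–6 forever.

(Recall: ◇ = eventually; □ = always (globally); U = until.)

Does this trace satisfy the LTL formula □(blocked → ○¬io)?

Does not hold

blocked → ○¬io must hold at every position from 0 onward. It fails at position 2, so □(blocked → ○¬io) is false.
Positions where blocked holds: 1, 2, 3, 4, 6.
Check ○¬io at each: 1→ok, 2→fails, 3→ok, 4→fails, 6→fails.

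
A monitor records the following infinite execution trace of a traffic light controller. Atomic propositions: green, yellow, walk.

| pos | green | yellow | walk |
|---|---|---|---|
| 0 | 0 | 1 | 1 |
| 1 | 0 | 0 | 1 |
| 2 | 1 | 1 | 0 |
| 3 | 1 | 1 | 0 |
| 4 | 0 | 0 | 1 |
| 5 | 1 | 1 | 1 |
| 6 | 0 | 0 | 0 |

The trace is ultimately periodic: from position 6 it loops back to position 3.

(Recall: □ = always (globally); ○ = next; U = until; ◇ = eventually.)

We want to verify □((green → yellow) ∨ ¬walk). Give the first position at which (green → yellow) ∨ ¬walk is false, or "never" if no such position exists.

(green → yellow) ∨ ¬walk holds at every position 0..6, and those are all the positions the trace ever visits, so the invariant □((green → yellow) ∨ ¬walk) is never violated.

never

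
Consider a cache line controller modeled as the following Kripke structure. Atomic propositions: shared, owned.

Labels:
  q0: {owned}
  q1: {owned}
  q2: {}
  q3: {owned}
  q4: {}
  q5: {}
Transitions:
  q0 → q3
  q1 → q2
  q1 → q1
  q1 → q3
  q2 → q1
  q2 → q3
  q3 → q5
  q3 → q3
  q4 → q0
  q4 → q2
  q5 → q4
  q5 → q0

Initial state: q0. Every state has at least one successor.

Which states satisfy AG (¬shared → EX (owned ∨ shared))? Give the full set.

{q0, q1, q2, q3, q4, q5}

States satisfying ¬shared → EX (owned ∨ shared): {q0, q1, q2, q3, q4, q5}.
States satisfying AG (¬shared → EX (owned ∨ shared)): {q0, q1, q2, q3, q4, q5}.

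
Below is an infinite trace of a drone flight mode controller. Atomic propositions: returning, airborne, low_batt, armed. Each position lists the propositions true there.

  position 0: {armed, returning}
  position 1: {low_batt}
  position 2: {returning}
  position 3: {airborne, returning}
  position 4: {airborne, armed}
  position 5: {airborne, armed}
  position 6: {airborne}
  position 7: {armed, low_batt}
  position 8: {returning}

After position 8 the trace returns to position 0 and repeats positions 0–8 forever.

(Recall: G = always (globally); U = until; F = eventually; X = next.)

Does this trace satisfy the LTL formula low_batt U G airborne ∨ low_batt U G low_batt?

Walking from position 0: at position 0, G airborne has not yet held and low_batt fails, so low_batt U G airborne is false.
Walking from position 0: at position 0, G low_batt has not yet held and low_batt fails, so low_batt U G low_batt is false.
At position 0: low_batt U G airborne is false; low_batt U G low_batt is false; so low_batt U G airborne ∨ low_batt U G low_batt is false.

No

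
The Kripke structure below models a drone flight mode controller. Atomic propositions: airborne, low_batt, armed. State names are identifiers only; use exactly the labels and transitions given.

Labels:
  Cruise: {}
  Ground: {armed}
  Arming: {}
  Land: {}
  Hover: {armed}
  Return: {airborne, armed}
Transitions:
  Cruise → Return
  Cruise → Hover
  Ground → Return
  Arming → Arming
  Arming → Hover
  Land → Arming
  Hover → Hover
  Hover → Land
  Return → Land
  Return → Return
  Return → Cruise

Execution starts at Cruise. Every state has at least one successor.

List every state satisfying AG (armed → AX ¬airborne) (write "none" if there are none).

{Arming, Land, Hover}

States satisfying armed → AX ¬airborne: {Cruise, Arming, Land, Hover}.
States satisfying AG (armed → AX ¬airborne): {Arming, Land, Hover}.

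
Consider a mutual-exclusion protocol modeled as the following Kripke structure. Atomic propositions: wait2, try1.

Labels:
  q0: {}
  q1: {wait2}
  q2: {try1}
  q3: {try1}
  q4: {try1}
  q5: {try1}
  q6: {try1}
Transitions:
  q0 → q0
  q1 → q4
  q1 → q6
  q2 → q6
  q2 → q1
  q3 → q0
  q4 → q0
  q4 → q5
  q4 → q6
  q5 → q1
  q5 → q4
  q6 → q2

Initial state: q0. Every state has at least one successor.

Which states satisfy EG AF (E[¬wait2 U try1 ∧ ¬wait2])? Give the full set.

States satisfying AF (E[¬wait2 U try1 ∧ ¬wait2]): {q1, q2, q3, q4, q5, q6}.
States satisfying EG AF (E[¬wait2 U try1 ∧ ¬wait2]): {q1, q2, q4, q5, q6}.

{q1, q2, q4, q5, q6}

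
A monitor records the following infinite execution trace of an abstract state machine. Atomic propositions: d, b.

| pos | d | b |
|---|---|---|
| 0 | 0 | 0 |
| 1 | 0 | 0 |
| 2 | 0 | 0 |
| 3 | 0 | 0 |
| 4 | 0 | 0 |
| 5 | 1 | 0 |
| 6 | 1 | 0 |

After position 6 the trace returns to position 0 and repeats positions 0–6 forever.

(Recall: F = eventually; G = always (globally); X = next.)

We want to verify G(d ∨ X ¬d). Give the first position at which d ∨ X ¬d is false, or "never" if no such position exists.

4

Check d ∨ X ¬d at each position in order: 0 ✓, 1 ✓, 2 ✓, 3 ✓.
At position 4 the labels are {} and the next position 5 has {d}, so d ∨ X ¬d is false there. This is the first violation.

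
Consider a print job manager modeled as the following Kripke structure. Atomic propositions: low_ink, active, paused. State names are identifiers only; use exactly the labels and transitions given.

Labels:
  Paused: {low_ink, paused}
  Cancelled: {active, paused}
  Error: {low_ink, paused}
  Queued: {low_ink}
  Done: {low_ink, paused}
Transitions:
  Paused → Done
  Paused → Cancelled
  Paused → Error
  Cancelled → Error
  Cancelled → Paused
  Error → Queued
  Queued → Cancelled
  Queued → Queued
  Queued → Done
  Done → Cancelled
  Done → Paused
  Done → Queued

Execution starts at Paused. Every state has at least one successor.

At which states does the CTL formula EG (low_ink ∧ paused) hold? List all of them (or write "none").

States satisfying low_ink ∧ paused: {Paused, Error, Done}.
States satisfying EG (low_ink ∧ paused): {Paused, Done}.

{Paused, Done}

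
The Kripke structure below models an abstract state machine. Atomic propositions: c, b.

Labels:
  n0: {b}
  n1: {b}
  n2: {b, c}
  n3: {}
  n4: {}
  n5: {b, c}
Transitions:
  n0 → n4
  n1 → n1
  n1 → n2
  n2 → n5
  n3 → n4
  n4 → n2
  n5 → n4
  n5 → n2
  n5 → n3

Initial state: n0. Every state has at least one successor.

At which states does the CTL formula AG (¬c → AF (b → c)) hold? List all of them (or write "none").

{n0, n2, n3, n4, n5}

States satisfying ¬c → AF (b → c): {n0, n2, n3, n4, n5}.
States satisfying AG (¬c → AF (b → c)): {n0, n2, n3, n4, n5}.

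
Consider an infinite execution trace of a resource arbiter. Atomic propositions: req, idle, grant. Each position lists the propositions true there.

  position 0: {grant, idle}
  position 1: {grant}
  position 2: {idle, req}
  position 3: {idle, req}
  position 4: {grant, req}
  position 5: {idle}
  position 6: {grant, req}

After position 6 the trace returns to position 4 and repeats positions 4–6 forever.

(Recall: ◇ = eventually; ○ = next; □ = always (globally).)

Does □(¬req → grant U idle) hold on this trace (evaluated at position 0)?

Yes

¬req → grant U idle holds at every position 0..6, and those are all positions ever visited, so □(¬req → grant U idle) holds.
Positions where ¬req holds: 0, 1, 5.
Check grant U idle at each: 0→ok, 1→ok, 5→ok.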